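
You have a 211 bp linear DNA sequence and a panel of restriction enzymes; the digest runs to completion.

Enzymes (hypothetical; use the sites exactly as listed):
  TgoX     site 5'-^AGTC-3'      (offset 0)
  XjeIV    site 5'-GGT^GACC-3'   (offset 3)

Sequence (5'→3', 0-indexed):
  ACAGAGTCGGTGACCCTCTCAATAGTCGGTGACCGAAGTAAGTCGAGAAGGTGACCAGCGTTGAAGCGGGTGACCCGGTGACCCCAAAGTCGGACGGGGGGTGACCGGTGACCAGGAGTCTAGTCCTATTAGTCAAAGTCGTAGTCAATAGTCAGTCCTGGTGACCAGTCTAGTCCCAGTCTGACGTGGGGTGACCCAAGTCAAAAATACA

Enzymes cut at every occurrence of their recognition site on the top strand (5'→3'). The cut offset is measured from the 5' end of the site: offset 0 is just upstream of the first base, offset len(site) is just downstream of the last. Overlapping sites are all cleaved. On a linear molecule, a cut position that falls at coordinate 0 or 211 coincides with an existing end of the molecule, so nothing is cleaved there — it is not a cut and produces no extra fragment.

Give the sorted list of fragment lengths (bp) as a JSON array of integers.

Scan for sites:
  TgoX (AGTC, off=0): starts [4, 23, 40, 87, 116, 121, 130, 136, 142, 149, 153, 166, 171, 177, 198] → cuts [4, 23, 40, 87, 116, 121, 130, 136, 142, 149, 153, 166, 171, 177, 198]
  XjeIV (GGTGACC, off=3): starts [8, 27, 49, 68, 76, 99, 106, 159, 189] → cuts [11, 30, 52, 71, 79, 102, 109, 162, 192]

Pooled cuts: [4, 11, 23, 30, 40, 52, 71, 79, 87, 102, 109, 116, 121, 130, 136, 142, 149, 153, 162, 166, 171, 177, 192, 198]

Fragments:
  [0,4): 4 bp
  [4,11): 7 bp
  [11,23): 12 bp
  [23,30): 7 bp
  [30,40): 10 bp
  [40,52): 12 bp
  [52,71): 19 bp
  [71,79): 8 bp
  [79,87): 8 bp
  [87,102): 15 bp
  [102,109): 7 bp
  [109,116): 7 bp
  [116,121): 5 bp
  [121,130): 9 bp
  [130,136): 6 bp
  [136,142): 6 bp
  [142,149): 7 bp
  [149,153): 4 bp
  [153,162): 9 bp
  [162,166): 4 bp
  [166,171): 5 bp
  [171,177): 6 bp
  [177,192): 15 bp
  [192,198): 6 bp
  [198,211): 13 bp

[4,4,4,5,5,6,6,6,6,7,7,7,7,7,8,8,9,9,10,12,12,13,15,15,19]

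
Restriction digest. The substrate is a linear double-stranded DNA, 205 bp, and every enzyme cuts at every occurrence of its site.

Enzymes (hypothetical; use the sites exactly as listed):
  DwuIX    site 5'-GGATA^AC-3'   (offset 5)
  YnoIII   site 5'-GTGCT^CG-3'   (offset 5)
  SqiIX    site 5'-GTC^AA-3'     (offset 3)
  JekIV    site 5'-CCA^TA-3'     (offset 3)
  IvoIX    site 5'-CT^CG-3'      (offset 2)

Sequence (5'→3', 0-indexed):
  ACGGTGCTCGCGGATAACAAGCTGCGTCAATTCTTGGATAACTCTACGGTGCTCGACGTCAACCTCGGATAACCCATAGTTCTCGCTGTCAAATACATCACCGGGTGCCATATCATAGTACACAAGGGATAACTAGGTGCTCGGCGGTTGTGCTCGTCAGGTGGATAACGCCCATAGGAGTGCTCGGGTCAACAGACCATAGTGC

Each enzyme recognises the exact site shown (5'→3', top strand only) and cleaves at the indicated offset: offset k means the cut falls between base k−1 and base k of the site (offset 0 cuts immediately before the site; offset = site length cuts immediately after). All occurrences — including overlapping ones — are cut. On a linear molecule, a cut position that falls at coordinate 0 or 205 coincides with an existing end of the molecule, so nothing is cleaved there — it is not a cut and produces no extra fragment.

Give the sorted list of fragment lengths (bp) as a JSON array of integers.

Per-enzyme occurrences:
  DwuIX (GGATAAC, off=5): starts [11, 35, 66, 126, 162] → cuts [16, 40, 71, 131, 167]
  YnoIII (GTGCTCG, off=5): starts [3, 48, 136, 149, 179] → cuts [8, 53, 141, 154, 184]
  SqiIX (GTCAA, off=3): starts [25, 57, 87, 187] → cuts [28, 60, 90, 190]
  JekIV (CCATA, off=3): starts [73, 107, 171, 196] → cuts [76, 110, 174, 199]
  IvoIX (CTCG, off=2): starts [6, 51, 63, 81, 139, 152, 182] → cuts [8, 53, 65, 83, 141, 154, 184]

Pooled cuts: [8, 16, 28, 40, 53, 60, 65, 71, 76, 83, 90, 110, 131, 141, 154, 167, 174, 184, 190, 199]

Fragments:
  [0,8): 8 bp
  [8,16): 8 bp
  [16,28): 12 bp
  [28,40): 12 bp
  [40,53): 13 bp
  [53,60): 7 bp
  [60,65): 5 bp
  [65,71): 6 bp
  [71,76): 5 bp
  [76,83): 7 bp
  [83,90): 7 bp
  [90,110): 20 bp
  [110,131): 21 bp
  [131,141): 10 bp
  [141,154): 13 bp
  [154,167): 13 bp
  [167,174): 7 bp
  [174,184): 10 bp
  [184,190): 6 bp
  [190,199): 9 bp
  [199,205): 6 bp

[5,5,6,6,6,7,7,7,7,8,8,9,10,10,12,12,13,13,13,20,21]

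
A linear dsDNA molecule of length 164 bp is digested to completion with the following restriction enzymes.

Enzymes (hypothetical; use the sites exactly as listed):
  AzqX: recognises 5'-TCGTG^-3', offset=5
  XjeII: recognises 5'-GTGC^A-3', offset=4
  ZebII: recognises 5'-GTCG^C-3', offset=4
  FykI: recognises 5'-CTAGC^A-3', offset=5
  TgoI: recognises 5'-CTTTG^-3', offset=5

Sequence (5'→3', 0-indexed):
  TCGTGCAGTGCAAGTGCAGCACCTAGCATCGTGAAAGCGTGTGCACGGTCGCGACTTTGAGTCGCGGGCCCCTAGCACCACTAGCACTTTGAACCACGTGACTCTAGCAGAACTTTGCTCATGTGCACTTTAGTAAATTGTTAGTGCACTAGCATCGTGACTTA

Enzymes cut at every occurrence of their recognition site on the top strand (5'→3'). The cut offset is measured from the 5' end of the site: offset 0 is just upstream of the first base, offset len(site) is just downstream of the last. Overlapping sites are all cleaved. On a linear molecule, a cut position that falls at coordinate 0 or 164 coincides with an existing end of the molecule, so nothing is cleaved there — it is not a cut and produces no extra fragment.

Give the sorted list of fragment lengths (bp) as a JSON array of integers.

[1,5,5,5,5,6,6,6,6,6,7,8,9,9,9,10,11,12,17,21]

Site scan:
  AzqX TCGTG/5: at [0, 28, 154] ⇒ [5, 33, 159]
  XjeII GTGCA/4: at [2, 7, 13, 40, 122, 143] ⇒ [6, 11, 17, 44, 126, 147]
  ZebII GTCGC/4: at [47, 60] ⇒ [51, 64]
  FykI CTAGCA/5: at [22, 71, 80, 103, 148] ⇒ [27, 76, 85, 108, 153]
  TgoI CTTTG/5: at [54, 86, 112] ⇒ [59, 91, 117]

Pooled cuts: [5, 6, 11, 17, 27, 33, 44, 51, 59, 64, 76, 85, 91, 108, 117, 126, 147, 153, 159]

Fragment lengths:
  [0,5): 5 bp
  [5,6): 1 bp
  [6,11): 5 bp
  [11,17): 6 bp
  [17,27): 10 bp
  [27,33): 6 bp
  [33,44): 11 bp
  [44,51): 7 bp
  [51,59): 8 bp
  [59,64): 5 bp
  [64,76): 12 bp
  [76,85): 9 bp
  [85,91): 6 bp
  [91,108): 17 bp
  [108,117): 9 bp
  [117,126): 9 bp
  [126,147): 21 bp
  [147,153): 6 bp
  [153,159): 6 bp
  [159,164): 5 bp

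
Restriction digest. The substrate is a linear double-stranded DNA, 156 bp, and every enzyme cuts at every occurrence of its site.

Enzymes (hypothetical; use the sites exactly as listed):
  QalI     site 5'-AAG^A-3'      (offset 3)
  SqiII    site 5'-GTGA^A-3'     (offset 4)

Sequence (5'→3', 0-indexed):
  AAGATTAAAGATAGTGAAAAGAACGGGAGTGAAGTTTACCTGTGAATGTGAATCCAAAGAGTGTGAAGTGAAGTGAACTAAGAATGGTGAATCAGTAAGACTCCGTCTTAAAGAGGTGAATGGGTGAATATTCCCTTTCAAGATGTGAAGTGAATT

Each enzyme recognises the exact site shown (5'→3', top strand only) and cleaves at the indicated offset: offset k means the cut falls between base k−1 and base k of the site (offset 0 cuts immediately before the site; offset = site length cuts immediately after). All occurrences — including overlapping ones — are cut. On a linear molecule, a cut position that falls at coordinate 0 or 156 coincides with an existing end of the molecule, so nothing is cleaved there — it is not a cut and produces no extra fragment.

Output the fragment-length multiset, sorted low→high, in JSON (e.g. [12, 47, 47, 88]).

Scan for sites:
  QalI (AAGA, off=3): starts [0, 7, 18, 56, 79, 96, 110, 139] → cuts [3, 10, 21, 59, 82, 99, 113, 142]
  SqiII (GTGAA, off=4): starts [13, 28, 41, 47, 62, 67, 72, 86, 115, 123, 144, 149] → cuts [17, 32, 45, 51, 66, 71, 76, 90, 119, 127, 148, 153]

Pooled cuts: [3, 10, 17, 21, 32, 45, 51, 59, 66, 71, 76, 82, 90, 99, 113, 119, 127, 142, 148, 153]

Fragment lengths:
  [0,3): 3 bp
  [3,10): 7 bp
  [10,17): 7 bp
  [17,21): 4 bp
  [21,32): 11 bp
  [32,45): 13 bp
  [45,51): 6 bp
  [51,59): 8 bp
  [59,66): 7 bp
  [66,71): 5 bp
  [71,76): 5 bp
  [76,82): 6 bp
  [82,90): 8 bp
  [90,99): 9 bp
  [99,113): 14 bp
  [113,119): 6 bp
  [119,127): 8 bp
  [127,142): 15 bp
  [142,148): 6 bp
  [148,153): 5 bp
  [153,156): 3 bp

[3,3,4,5,5,5,6,6,6,6,7,7,7,8,8,8,9,11,13,14,15]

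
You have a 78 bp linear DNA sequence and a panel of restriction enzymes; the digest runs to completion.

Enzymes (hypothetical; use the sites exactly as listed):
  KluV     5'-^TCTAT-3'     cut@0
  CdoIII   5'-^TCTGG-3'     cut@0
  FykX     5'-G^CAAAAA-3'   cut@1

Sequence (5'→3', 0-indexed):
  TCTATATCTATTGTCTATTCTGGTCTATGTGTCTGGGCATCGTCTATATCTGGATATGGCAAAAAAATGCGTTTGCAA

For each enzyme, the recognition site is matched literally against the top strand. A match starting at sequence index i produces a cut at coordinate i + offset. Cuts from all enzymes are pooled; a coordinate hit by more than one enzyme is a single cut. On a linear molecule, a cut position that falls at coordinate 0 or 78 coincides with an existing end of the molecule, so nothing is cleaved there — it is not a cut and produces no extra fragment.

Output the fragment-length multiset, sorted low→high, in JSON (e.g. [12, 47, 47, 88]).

Site scan:
  KluV TCTAT/0: at [0, 6, 13, 23, 42] ⇒ [6, 13, 23, 42] (position 0 is a terminus of the linear molecule — no cut)
  CdoIII TCTGG/0: at [18, 31, 48] ⇒ [18, 31, 48]
  FykX GCAAAAA/1: at [58] ⇒ [59]

All cut coordinates (distinct, sorted): [6, 13, 18, 23, 31, 42, 48, 59]

Fragments:
  [0,6): 6 bp
  [6,13): 7 bp
  [13,18): 5 bp
  [18,23): 5 bp
  [23,31): 8 bp
  [31,42): 11 bp
  [42,48): 6 bp
  [48,59): 11 bp
  [59,78): 19 bp

[5,5,6,6,7,8,11,11,19]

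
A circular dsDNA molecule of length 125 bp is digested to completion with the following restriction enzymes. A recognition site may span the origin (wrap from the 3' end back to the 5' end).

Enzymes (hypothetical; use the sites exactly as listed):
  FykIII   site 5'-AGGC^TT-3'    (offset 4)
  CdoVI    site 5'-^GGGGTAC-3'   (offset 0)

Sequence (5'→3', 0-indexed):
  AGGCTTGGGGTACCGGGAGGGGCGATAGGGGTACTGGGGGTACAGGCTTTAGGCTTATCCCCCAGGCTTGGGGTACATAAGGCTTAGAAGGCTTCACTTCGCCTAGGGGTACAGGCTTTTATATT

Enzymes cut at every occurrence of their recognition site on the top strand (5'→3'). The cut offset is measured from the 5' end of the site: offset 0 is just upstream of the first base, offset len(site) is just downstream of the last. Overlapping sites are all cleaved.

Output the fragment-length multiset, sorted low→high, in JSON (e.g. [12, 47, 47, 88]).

Scan for sites:
  FykIII (AGGCTT, off=4): starts [0, 43, 50, 63, 79, 88, 112] → cuts [4, 47, 54, 67, 83, 92, 116]
  CdoVI (GGGGTAC, off=0): starts [6, 27, 36, 69, 105] → cuts [6, 27, 36, 69, 105]

All cut coordinates (distinct, sorted): [4, 6, 27, 36, 47, 54, 67, 69, 83, 92, 105, 116]

Fragment lengths:
  4→6: 2 bp
  6→27: 21 bp
  27→36: 9 bp
  36→47: 11 bp
  47→54: 7 bp
  54→67: 13 bp
  67→69: 2 bp
  69→83: 14 bp
  83→92: 9 bp
  92→105: 13 bp
  105→116: 11 bp
  116→4 (wrap): 125-116+4 = 13 bp

[2,2,7,9,9,11,11,13,13,13,14,21]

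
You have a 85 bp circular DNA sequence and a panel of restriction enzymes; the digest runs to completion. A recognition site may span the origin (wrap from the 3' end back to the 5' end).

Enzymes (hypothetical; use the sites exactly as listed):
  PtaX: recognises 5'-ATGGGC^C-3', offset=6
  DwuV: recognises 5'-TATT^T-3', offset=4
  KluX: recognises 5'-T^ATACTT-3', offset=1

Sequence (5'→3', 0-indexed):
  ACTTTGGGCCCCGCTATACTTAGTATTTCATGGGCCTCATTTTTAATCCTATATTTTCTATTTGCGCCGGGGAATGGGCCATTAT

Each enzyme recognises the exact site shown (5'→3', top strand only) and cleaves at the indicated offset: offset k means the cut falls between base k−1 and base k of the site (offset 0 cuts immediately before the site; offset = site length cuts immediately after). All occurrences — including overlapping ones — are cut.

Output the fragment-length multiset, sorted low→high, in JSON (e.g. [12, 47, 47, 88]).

Scan for sites:
  PtaX (ATGGGCC, off=6): starts [29, 73] → cuts [35, 79]
  DwuV (TATTT, off=4): starts [23, 51, 58] → cuts [27, 55, 62]
  KluX (TATACTT, off=1): starts [14, 82] → cuts [15, 83]

All cut coordinates (distinct, sorted): [15, 27, 35, 55, 62, 79, 83]

Fragments:
  15→27: 12 bp
  27→35: 8 bp
  35→55: 20 bp
  55→62: 7 bp
  62→79: 17 bp
  79→83: 4 bp
  83→15 (wrap): 85-83+15 = 17 bp

[4,7,8,12,17,17,20]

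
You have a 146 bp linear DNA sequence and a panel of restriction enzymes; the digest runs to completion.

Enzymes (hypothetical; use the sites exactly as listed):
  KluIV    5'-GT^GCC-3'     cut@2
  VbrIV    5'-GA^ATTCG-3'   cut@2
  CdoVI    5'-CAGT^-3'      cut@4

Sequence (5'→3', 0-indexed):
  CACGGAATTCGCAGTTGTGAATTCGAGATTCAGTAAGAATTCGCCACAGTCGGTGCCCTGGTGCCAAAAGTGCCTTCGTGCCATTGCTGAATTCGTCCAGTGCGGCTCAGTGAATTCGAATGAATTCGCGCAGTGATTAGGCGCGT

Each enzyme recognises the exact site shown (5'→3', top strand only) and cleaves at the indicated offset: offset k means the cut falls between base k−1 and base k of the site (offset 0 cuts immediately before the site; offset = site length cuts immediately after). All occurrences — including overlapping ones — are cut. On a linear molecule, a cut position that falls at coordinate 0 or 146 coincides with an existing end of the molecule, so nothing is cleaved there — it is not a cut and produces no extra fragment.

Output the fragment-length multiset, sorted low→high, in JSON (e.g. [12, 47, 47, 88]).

Per-enzyme occurrences:
  KluIV (GTGCC, off=2): starts [52, 60, 69, 77] → cuts [54, 62, 71, 79]
  VbrIV (GAATTCG, off=2): starts [4, 18, 36, 88, 111, 121] → cuts [6, 20, 38, 90, 113, 123]
  CdoVI (CAGT, off=4): starts [11, 30, 46, 97, 107, 130] → cuts [15, 34, 50, 101, 111, 134]

Pooled cuts: [6, 15, 20, 34, 38, 50, 54, 62, 71, 79, 90, 101, 111, 113, 123, 134]

Fragments:
  [0,6): 6 bp
  [6,15): 9 bp
  [15,20): 5 bp
  [20,34): 14 bp
  [34,38): 4 bp
  [38,50): 12 bp
  [50,54): 4 bp
  [54,62): 8 bp
  [62,71): 9 bp
  [71,79): 8 bp
  [79,90): 11 bp
  [90,101): 11 bp
  [101,111): 10 bp
  [111,113): 2 bp
  [113,123): 10 bp
  [123,134): 11 bp
  [134,146): 12 bp

[2,4,4,5,6,8,8,9,9,10,10,11,11,11,12,12,14]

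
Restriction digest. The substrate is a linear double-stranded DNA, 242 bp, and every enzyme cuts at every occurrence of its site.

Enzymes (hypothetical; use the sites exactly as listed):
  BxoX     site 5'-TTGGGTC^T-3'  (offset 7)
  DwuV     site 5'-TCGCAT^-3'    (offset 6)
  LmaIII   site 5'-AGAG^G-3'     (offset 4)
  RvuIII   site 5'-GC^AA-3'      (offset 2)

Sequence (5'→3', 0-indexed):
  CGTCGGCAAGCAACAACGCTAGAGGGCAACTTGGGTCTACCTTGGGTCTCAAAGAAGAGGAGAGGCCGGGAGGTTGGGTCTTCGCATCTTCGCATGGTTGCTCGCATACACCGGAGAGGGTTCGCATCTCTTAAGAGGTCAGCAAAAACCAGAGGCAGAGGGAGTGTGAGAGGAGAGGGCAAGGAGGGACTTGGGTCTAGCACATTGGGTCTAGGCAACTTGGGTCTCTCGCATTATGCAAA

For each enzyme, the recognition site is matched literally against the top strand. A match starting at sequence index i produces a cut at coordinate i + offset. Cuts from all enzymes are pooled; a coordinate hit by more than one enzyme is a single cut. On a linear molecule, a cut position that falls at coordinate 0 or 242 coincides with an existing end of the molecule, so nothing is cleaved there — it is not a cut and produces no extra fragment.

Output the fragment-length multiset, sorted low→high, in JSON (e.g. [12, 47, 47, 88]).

[3,3,3,4,5,5,5,5,6,6,7,7,8,8,9,10,10,10,11,11,11,11,12,12,13,14,16,17]

Site scan:
  BxoX (TTGGGTCT, off=7): starts [30, 41, 73, 190, 204, 219] → cuts [37, 48, 80, 197, 211, 226]
  DwuV (TCGCAT, off=6): starts [81, 89, 101, 121, 228] → cuts [87, 95, 107, 127, 234]
  LmaIII (AGAGG, off=4): starts [20, 55, 60, 114, 133, 150, 156, 168, 173] → cuts [24, 59, 64, 118, 137, 154, 160, 172, 177]
  RvuIII (GCAA, off=2): starts [5, 9, 25, 141, 178, 214, 237] → cuts [7, 11, 27, 143, 180, 216, 239]

All cut coordinates (distinct, sorted): [7, 11, 24, 27, 37, 48, 59, 64, 80, 87, 95, 107, 118, 127, 137, 143, 154, 160, 172, 177, 180, 197, 211, 216, 226, 234, 239]

Fragment lengths:
  [0,7): 7 bp
  [7,11): 4 bp
  [11,24): 13 bp
  [24,27): 3 bp
  [27,37): 10 bp
  [37,48): 11 bp
  [48,59): 11 bp
  [59,64): 5 bp
  [64,80): 16 bp
  [80,87): 7 bp
  [87,95): 8 bp
  [95,107): 12 bp
  [107,118): 11 bp
  [118,127): 9 bp
  [127,137): 10 bp
  [137,143): 6 bp
  [143,154): 11 bp
  [154,160): 6 bp
  [160,172): 12 bp
  [172,177): 5 bp
  [177,180): 3 bp
  [180,197): 17 bp
  [197,211): 14 bp
  [211,216): 5 bp
  [216,226): 10 bp
  [226,234): 8 bp
  [234,239): 5 bp
  [239,242): 3 bp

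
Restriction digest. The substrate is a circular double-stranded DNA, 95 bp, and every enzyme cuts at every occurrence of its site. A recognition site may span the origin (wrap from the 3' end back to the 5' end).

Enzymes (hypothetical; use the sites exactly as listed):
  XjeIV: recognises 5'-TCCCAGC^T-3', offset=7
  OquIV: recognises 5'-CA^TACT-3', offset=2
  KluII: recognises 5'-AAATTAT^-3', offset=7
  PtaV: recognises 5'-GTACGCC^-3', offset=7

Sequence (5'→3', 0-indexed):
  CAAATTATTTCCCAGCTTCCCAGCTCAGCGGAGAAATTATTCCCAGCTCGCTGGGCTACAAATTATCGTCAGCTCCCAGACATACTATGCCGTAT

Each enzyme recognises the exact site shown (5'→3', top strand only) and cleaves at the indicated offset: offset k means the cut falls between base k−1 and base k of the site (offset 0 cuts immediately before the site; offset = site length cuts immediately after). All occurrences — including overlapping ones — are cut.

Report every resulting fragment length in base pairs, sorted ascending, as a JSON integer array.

Scan for sites:
  XjeIV (TCCCAGCT, off=7): starts [9, 17, 40] → cuts [16, 24, 47]
  OquIV (CATACT, off=2): starts [80] → cuts [82]
  KluII (AAATTAT, off=7): starts [1, 33, 59] → cuts [8, 40, 66]
  PtaV (GTACGCC, off=7): no sites

Pooled cuts: [8, 16, 24, 40, 47, 66, 82]

Fragment lengths:
  8→16: 8 bp
  16→24: 8 bp
  24→40: 16 bp
  40→47: 7 bp
  47→66: 19 bp
  66→82: 16 bp
  82→8 (wrap): 95-82+8 = 21 bp

[7,8,8,16,16,19,21]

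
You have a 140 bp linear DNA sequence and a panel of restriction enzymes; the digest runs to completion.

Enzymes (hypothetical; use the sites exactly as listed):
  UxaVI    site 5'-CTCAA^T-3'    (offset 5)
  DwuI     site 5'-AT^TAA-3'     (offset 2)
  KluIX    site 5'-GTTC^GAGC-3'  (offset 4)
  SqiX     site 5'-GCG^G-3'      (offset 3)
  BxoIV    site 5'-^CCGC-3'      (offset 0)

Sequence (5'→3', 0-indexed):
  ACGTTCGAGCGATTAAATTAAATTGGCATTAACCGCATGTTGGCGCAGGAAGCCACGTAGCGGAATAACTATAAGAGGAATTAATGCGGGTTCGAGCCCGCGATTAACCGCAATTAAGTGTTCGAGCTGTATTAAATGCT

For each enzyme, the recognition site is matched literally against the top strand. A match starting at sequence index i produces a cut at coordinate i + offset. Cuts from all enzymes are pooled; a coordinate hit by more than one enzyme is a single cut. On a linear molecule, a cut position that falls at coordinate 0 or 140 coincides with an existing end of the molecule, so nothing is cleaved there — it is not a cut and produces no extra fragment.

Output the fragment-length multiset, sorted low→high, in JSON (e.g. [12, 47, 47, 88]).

[3,3,4,5,5,6,7,7,7,7,8,9,9,11,19,30]

Scan for sites:
  UxaVI (CTCAAT, off=5): no sites
  DwuI ATTAA/2: at [11, 16, 27, 79, 102, 112, 130] ⇒ [13, 18, 29, 81, 104, 114, 132]
  KluIX GTTCGAGC/4: at [2, 89, 119] ⇒ [6, 93, 123]
  SqiX GCGG/3: at [59, 85] ⇒ [62, 88]
  BxoIV CCGC/0: at [32, 97, 107] ⇒ [32, 97, 107]

Pooled cuts: [6, 13, 18, 29, 32, 62, 81, 88, 93, 97, 104, 107, 114, 123, 132]

Fragments:
  [0,6): 6 bp
  [6,13): 7 bp
  [13,18): 5 bp
  [18,29): 11 bp
  [29,32): 3 bp
  [32,62): 30 bp
  [62,81): 19 bp
  [81,88): 7 bp
  [88,93): 5 bp
  [93,97): 4 bp
  [97,104): 7 bp
  [104,107): 3 bp
  [107,114): 7 bp
  [114,123): 9 bp
  [123,132): 9 bp
  [132,140): 8 bp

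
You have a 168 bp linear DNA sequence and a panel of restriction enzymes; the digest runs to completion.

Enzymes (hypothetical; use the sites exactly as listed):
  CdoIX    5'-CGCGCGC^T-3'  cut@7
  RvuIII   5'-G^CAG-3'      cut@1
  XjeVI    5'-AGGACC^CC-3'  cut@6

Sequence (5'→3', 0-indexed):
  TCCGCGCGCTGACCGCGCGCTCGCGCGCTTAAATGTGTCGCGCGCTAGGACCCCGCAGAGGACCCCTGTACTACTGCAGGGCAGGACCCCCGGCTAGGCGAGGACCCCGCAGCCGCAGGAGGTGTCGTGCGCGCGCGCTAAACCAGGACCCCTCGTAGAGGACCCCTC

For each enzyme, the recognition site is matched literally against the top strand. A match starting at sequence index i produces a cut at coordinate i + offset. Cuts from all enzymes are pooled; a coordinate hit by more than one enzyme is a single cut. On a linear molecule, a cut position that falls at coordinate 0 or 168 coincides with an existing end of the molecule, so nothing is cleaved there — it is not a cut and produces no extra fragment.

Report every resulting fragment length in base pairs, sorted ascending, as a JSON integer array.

[3,3,4,5,6,7,7,8,9,9,11,12,12,14,17,18,23]

Site scan:
  CdoIX CGCGCGCT/7: at [2, 13, 21, 38, 131] ⇒ [9, 20, 28, 45, 138]
  RvuIII GCAG/1: at [54, 75, 80, 108, 114] ⇒ [55, 76, 81, 109, 115]
  XjeVI AGGACCCC/6: at [46, 58, 82, 100, 144, 158] ⇒ [52, 64, 88, 106, 150, 164]

Pooled cuts: [9, 20, 28, 45, 52, 55, 64, 76, 81, 88, 106, 109, 115, 138, 150, 164]

Fragment lengths:
  [0,9): 9 bp
  [9,20): 11 bp
  [20,28): 8 bp
  [28,45): 17 bp
  [45,52): 7 bp
  [52,55): 3 bp
  [55,64): 9 bp
  [64,76): 12 bp
  [76,81): 5 bp
  [81,88): 7 bp
  [88,106): 18 bp
  [106,109): 3 bp
  [109,115): 6 bp
  [115,138): 23 bp
  [138,150): 12 bp
  [150,164): 14 bp
  [164,168): 4 bp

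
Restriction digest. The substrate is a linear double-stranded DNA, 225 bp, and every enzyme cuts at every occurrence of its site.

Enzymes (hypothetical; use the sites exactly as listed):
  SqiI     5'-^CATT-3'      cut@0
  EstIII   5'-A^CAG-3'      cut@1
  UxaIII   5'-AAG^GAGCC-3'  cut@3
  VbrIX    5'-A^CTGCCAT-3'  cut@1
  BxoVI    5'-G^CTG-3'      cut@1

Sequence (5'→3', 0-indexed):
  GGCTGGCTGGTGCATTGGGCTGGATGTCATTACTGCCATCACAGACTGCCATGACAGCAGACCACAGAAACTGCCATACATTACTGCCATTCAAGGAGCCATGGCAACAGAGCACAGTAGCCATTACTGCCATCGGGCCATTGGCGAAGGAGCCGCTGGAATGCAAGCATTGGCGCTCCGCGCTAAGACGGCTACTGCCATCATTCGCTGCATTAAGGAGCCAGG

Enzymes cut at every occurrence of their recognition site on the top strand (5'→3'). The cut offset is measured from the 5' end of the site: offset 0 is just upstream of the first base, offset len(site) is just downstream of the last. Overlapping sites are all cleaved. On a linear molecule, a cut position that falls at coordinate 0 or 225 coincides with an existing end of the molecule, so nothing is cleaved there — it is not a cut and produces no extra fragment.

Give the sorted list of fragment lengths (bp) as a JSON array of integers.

Scan for sites:
  SqiI (CATT, off=0): starts [12, 27, 78, 87, 121, 138, 167, 201, 210] → cuts [12, 27, 78, 87, 121, 138, 167, 201, 210]
  EstIII (ACAG, off=1): starts [40, 53, 63, 106, 113] → cuts [41, 54, 64, 107, 114]
  UxaIII (AAGGAGCC, off=3): starts [92, 146, 214] → cuts [95, 149, 217]
  VbrIX (ACTGCCAT, off=1): starts [31, 44, 69, 82, 125, 193] → cuts [32, 45, 70, 83, 126, 194]
  BxoVI (GCTG, off=1): starts [1, 5, 18, 154, 206] → cuts [2, 6, 19, 155, 207]

All cut coordinates (distinct, sorted): [2, 6, 12, 19, 27, 32, 41, 45, 54, 64, 70, 78, 83, 87, 95, 107, 114, 121, 126, 138, 149, 155, 167, 194, 201, 207, 210, 217]

Fragments:
  [0,2): 2 bp
  [2,6): 4 bp
  [6,12): 6 bp
  [12,19): 7 bp
  [19,27): 8 bp
  [27,32): 5 bp
  [32,41): 9 bp
  [41,45): 4 bp
  [45,54): 9 bp
  [54,64): 10 bp
  [64,70): 6 bp
  [70,78): 8 bp
  [78,83): 5 bp
  [83,87): 4 bp
  [87,95): 8 bp
  [95,107): 12 bp
  [107,114): 7 bp
  [114,121): 7 bp
  [121,126): 5 bp
  [126,138): 12 bp
  [138,149): 11 bp
  [149,155): 6 bp
  [155,167): 12 bp
  [167,194): 27 bp
  [194,201): 7 bp
  [201,207): 6 bp
  [207,210): 3 bp
  [210,217): 7 bp
  [217,225): 8 bp

[2,3,4,4,4,5,5,5,6,6,6,6,7,7,7,7,7,8,8,8,8,9,9,10,11,12,12,12,27]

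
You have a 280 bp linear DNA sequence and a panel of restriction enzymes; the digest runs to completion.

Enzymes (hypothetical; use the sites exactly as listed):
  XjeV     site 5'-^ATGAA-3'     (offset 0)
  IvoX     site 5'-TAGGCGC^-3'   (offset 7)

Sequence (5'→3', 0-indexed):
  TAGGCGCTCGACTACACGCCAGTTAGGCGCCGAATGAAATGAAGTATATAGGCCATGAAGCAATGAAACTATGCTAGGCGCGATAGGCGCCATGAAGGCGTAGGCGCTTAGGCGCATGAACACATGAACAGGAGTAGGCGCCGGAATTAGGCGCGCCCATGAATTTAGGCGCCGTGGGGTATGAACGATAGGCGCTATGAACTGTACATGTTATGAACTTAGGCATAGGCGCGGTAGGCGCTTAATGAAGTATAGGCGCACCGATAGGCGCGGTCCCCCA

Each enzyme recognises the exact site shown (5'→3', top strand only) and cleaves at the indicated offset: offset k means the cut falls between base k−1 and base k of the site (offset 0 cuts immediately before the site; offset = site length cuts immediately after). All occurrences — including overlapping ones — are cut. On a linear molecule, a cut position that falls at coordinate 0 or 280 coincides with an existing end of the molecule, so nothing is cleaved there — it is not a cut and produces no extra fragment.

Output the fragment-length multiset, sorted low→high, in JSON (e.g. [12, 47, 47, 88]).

[1,1,3,3,4,5,7,8,8,8,8,9,9,9,12,13,14,15,15,16,16,16,18,19,20,23]

Scan for sites:
  XjeV (ATGAA, off=0): starts [33, 38, 54, 62, 91, 115, 123, 158, 180, 196, 212, 244] → cuts [33, 38, 54, 62, 91, 115, 123, 158, 180, 196, 212, 244]
  IvoX (TAGGCGC, off=7): starts [0, 23, 74, 83, 100, 108, 134, 147, 165, 188, 225, 234, 252, 264] → cuts [7, 30, 81, 90, 107, 115, 141, 154, 172, 195, 232, 241, 259, 271]

All cut coordinates (distinct, sorted): [7, 30, 33, 38, 54, 62, 81, 90, 91, 107, 115, 123, 141, 154, 158, 172, 180, 195, 196, 212, 232, 241, 244, 259, 271]

Fragments:
  [0,7): 7 bp
  [7,30): 23 bp
  [30,33): 3 bp
  [33,38): 5 bp
  [38,54): 16 bp
  [54,62): 8 bp
  [62,81): 19 bp
  [81,90): 9 bp
  [90,91): 1 bp
  [91,107): 16 bp
  [107,115): 8 bp
  [115,123): 8 bp
  [123,141): 18 bp
  [141,154): 13 bp
  [154,158): 4 bp
  [158,172): 14 bp
  [172,180): 8 bp
  [180,195): 15 bp
  [195,196): 1 bp
  [196,212): 16 bp
  [212,232): 20 bp
  [232,241): 9 bp
  [241,244): 3 bp
  [244,259): 15 bp
  [259,271): 12 bp
  [271,280): 9 bp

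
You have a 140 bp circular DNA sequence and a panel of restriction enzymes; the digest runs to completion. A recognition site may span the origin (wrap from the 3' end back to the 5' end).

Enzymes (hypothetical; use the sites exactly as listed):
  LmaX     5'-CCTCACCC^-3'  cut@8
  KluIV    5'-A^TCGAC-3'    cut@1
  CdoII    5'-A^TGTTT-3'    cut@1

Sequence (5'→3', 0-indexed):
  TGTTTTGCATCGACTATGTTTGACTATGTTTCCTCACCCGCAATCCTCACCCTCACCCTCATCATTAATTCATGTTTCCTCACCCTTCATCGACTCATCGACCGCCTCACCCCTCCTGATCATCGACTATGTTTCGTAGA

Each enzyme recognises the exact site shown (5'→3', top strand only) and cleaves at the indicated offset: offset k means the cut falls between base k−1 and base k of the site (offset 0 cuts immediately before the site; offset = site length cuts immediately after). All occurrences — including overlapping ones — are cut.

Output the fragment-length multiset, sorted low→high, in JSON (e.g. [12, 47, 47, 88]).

Per-enzyme occurrences:
  LmaX (CCTCACCC, off=8): starts [31, 44, 50, 77, 104] → cuts [39, 52, 58, 85, 112]
  KluIV (ATCGAC, off=1): starts [8, 88, 96, 121] → cuts [9, 89, 97, 122]
  CdoII (ATGTTT, off=1): starts [15, 25, 71, 128, 139] → cuts [0, 16, 26, 72, 129]

All cut coordinates (distinct, sorted): [0, 9, 16, 26, 39, 52, 58, 72, 85, 89, 97, 112, 122, 129]

Fragments:
  0→9: 9 bp
  9→16: 7 bp
  16→26: 10 bp
  26→39: 13 bp
  39→52: 13 bp
  52→58: 6 bp
  58→72: 14 bp
  72→85: 13 bp
  85→89: 4 bp
  89→97: 8 bp
  97→112: 15 bp
  112→122: 10 bp
  122→129: 7 bp
  129→0 (wrap): 140-129+0 = 11 bp

[4,6,7,7,8,9,10,10,11,13,13,13,14,15]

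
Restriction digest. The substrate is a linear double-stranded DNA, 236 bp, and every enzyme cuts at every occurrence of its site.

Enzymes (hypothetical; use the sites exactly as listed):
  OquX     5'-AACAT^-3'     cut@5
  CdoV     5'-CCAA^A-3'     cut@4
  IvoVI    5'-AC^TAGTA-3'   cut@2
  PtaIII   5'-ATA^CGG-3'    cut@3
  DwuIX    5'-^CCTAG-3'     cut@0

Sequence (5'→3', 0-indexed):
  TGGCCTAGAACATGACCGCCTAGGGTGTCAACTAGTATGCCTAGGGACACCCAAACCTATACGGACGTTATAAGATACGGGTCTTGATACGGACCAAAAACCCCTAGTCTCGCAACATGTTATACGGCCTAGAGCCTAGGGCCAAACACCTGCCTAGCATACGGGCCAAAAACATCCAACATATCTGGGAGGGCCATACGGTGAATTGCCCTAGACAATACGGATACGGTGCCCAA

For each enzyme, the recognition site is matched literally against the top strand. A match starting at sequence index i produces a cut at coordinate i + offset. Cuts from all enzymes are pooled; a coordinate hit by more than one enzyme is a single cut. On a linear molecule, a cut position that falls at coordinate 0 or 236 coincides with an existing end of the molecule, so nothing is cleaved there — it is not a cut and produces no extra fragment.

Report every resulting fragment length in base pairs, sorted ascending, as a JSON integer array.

Site scan:
  OquX (AACAT, off=5): starts [8, 113, 170, 177] → cuts [13, 118, 175, 182]
  CdoV (CCAAA, off=4): starts [50, 93, 141, 165] → cuts [54, 97, 145, 169]
  IvoVI (ACTAGTA, off=2): starts [30] → cuts [32]
  PtaIII (ATACGG, off=3): starts [58, 74, 86, 121, 158, 195, 217, 223] → cuts [61, 77, 89, 124, 161, 198, 220, 226]
  DwuIX (CCTAG, off=0): starts [3, 18, 39, 102, 127, 134, 152, 209] → cuts [3, 18, 39, 102, 127, 134, 152, 209]

Pooled cuts: [3, 13, 18, 32, 39, 54, 61, 77, 89, 97, 102, 118, 124, 127, 134, 145, 152, 161, 169, 175, 182, 198, 209, 220, 226]

Fragments:
  [0,3): 3 bp
  [3,13): 10 bp
  [13,18): 5 bp
  [18,32): 14 bp
  [32,39): 7 bp
  [39,54): 15 bp
  [54,61): 7 bp
  [61,77): 16 bp
  [77,89): 12 bp
  [89,97): 8 bp
  [97,102): 5 bp
  [102,118): 16 bp
  [118,124): 6 bp
  [124,127): 3 bp
  [127,134): 7 bp
  [134,145): 11 bp
  [145,152): 7 bp
  [152,161): 9 bp
  [161,169): 8 bp
  [169,175): 6 bp
  [175,182): 7 bp
  [182,198): 16 bp
  [198,209): 11 bp
  [209,220): 11 bp
  [220,226): 6 bp
  [226,236): 10 bp

[3,3,5,5,6,6,6,7,7,7,7,7,8,8,9,10,10,11,11,11,12,14,15,16,16,16]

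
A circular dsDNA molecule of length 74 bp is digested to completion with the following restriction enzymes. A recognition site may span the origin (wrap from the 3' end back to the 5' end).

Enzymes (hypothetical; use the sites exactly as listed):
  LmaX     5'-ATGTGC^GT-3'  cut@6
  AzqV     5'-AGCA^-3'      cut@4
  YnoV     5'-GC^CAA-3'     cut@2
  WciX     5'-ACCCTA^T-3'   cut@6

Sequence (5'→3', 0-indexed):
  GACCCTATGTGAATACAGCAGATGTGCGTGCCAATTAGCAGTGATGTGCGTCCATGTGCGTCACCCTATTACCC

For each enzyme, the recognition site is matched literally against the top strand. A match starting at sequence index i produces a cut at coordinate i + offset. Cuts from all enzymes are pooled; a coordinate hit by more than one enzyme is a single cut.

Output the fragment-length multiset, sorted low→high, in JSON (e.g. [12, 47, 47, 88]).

Per-enzyme occurrences:
  LmaX ATGTGCGT/6: at [21, 43, 53] ⇒ [27, 49, 59]
  AzqV AGCA/4: at [16, 36] ⇒ [20, 40]
  YnoV GCCAA/2: at [29] ⇒ [31]
  WciX ACCCTAT/6: at [1, 62] ⇒ [7, 68]

Pooled cuts: [7, 20, 27, 31, 40, 49, 59, 68]

Fragment lengths:
  7→20: 13 bp
  20→27: 7 bp
  27→31: 4 bp
  31→40: 9 bp
  40→49: 9 bp
  49→59: 10 bp
  59→68: 9 bp
  68→7 (wrap): 74-68+7 = 13 bp

[4,7,9,9,9,10,13,13]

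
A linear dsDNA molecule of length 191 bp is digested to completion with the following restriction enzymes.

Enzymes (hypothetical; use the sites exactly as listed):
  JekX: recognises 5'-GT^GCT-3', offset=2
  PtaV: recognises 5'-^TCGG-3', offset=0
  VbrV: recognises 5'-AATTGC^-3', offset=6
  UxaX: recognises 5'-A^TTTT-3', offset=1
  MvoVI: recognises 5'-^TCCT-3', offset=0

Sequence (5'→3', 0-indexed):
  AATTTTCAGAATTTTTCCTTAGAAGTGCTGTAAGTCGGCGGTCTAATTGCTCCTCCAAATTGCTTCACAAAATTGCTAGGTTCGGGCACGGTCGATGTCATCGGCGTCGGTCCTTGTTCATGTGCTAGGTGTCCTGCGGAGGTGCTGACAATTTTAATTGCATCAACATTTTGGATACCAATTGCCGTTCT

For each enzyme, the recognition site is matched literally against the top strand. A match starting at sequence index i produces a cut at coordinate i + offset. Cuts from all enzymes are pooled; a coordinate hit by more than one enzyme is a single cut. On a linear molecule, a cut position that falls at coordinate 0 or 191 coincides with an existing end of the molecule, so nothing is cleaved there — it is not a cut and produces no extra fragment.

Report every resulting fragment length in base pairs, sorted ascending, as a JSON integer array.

[2,4,4,5,6,6,7,8,8,8,9,10,11,12,13,13,13,16,17,19]

Per-enzyme occurrences:
  JekX GTGCT/2: at [24, 121, 141] ⇒ [26, 123, 143]
  PtaV TCGG/0: at [34, 81, 100, 106] ⇒ [34, 81, 100, 106]
  VbrV AATTGC/6: at [44, 57, 70, 155, 179] ⇒ [50, 63, 76, 161, 185]
  UxaX ATTTT/1: at [1, 10, 150, 167] ⇒ [2, 11, 151, 168]
  MvoVI TCCT/0: at [15, 50, 110, 131] ⇒ [15, 50, 110, 131]

All cut coordinates (distinct, sorted): [2, 11, 15, 26, 34, 50, 63, 76, 81, 100, 106, 110, 123, 131, 143, 151, 161, 168, 185]

Fragments:
  [0,2): 2 bp
  [2,11): 9 bp
  [11,15): 4 bp
  [15,26): 11 bp
  [26,34): 8 bp
  [34,50): 16 bp
  [50,63): 13 bp
  [63,76): 13 bp
  [76,81): 5 bp
  [81,100): 19 bp
  [100,106): 6 bp
  [106,110): 4 bp
  [110,123): 13 bp
  [123,131): 8 bp
  [131,143): 12 bp
  [143,151): 8 bp
  [151,161): 10 bp
  [161,168): 7 bp
  [168,185): 17 bp
  [185,191): 6 bp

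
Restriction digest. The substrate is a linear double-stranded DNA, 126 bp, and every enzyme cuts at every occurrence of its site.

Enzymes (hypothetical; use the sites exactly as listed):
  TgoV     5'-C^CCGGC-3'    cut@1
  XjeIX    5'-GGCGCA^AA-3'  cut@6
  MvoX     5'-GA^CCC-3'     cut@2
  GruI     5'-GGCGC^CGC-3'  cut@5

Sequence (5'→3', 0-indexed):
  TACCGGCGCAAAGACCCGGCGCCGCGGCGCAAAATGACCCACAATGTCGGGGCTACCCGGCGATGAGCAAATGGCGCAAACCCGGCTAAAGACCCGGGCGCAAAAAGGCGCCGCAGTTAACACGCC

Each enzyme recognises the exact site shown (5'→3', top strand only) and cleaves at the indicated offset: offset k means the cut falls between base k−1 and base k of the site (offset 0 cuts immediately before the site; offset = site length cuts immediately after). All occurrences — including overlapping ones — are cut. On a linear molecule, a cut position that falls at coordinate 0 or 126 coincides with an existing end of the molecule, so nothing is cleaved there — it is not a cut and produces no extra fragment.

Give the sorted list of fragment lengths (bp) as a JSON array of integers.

Per-enzyme occurrences:
  TgoV (CCCGGC, off=1): starts [14, 55, 80] → cuts [15, 56, 81]
  XjeIX (GGCGCAAA, off=6): starts [4, 25, 72, 96] → cuts [10, 31, 78, 102]
  MvoX (GACCC, off=2): starts [12, 35, 90] → cuts [14, 37, 92]
  GruI (GGCGCCGC, off=5): starts [17, 106] → cuts [22, 111]

All cut coordinates (distinct, sorted): [10, 14, 15, 22, 31, 37, 56, 78, 81, 92, 102, 111]

Fragment lengths:
  [0,10): 10 bp
  [10,14): 4 bp
  [14,15): 1 bp
  [15,22): 7 bp
  [22,31): 9 bp
  [31,37): 6 bp
  [37,56): 19 bp
  [56,78): 22 bp
  [78,81): 3 bp
  [81,92): 11 bp
  [92,102): 10 bp
  [102,111): 9 bp
  [111,126): 15 bp

[1,3,4,6,7,9,9,10,10,11,15,19,22]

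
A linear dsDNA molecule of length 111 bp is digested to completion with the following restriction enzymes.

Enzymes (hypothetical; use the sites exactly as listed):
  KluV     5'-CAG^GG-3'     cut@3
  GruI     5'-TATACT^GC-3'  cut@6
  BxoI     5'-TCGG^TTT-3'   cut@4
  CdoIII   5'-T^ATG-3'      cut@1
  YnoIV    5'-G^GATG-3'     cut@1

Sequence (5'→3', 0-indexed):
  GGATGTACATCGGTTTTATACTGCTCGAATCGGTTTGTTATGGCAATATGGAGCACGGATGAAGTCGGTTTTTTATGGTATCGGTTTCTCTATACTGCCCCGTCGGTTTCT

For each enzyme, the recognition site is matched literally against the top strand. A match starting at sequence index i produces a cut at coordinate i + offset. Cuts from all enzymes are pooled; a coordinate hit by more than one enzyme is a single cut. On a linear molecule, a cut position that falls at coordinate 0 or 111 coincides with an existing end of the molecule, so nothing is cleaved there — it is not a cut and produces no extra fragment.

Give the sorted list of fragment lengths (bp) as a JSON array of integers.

[1,5,6,6,8,9,10,10,10,11,11,12,12]

Scan for sites:
  KluV (CAGGG, off=3): no sites
  GruI (TATACTGC, off=6): starts [16, 90] → cuts [22, 96]
  BxoI (TCGGTTT, off=4): starts [9, 29, 64, 80, 102] → cuts [13, 33, 68, 84, 106]
  CdoIII (TATG, off=1): starts [38, 46, 73] → cuts [39, 47, 74]
  YnoIV (GGATG, off=1): starts [0, 56] → cuts [1, 57]

All cut coordinates (distinct, sorted): [1, 13, 22, 33, 39, 47, 57, 68, 74, 84, 96, 106]

Fragment lengths:
  [0,1): 1 bp
  [1,13): 12 bp
  [13,22): 9 bp
  [22,33): 11 bp
  [33,39): 6 bp
  [39,47): 8 bp
  [47,57): 10 bp
  [57,68): 11 bp
  [68,74): 6 bp
  [74,84): 10 bp
  [84,96): 12 bp
  [96,106): 10 bp
  [106,111): 5 bp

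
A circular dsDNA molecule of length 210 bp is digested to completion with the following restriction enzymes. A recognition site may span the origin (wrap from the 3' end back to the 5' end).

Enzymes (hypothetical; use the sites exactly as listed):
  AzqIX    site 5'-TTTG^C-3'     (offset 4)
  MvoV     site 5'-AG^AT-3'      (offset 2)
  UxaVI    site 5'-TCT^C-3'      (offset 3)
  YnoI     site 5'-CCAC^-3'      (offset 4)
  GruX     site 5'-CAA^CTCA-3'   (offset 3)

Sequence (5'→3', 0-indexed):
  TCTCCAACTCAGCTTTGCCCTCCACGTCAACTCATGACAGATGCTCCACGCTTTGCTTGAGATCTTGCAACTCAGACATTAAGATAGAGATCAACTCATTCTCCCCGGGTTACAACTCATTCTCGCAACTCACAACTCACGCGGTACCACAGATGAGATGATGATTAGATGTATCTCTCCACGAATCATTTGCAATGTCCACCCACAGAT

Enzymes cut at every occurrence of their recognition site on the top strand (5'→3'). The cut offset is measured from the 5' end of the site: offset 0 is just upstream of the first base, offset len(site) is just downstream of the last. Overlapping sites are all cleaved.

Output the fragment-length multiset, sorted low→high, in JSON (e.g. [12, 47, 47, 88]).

Site scan:
  AzqIX TTTGC/4: at [13, 51, 188] ⇒ [17, 55, 192]
  MvoV AGAT/2: at [38, 59, 81, 87, 150, 155, 166, 206] ⇒ [40, 61, 83, 89, 152, 157, 168, 208]
  UxaVI TCTC/3: at [0, 99, 120, 173, 175] ⇒ [3, 102, 123, 176, 178]
  YnoI CCAC/4: at [21, 45, 146, 178, 198, 202] ⇒ [25, 49, 150, 182, 202, 206]
  GruX CAACTCA/3: at [4, 27, 67, 91, 112, 125, 132] ⇒ [7, 30, 70, 94, 115, 128, 135]

All cut coordinates (distinct, sorted): [3, 7, 17, 25, 30, 40, 49, 55, 61, 70, 83, 89, 94, 102, 115, 123, 128, 135, 150, 152, 157, 168, 176, 178, 182, 192, 202, 206, 208]

Fragment lengths:
  3→7: 4 bp
  7→17: 10 bp
  17→25: 8 bp
  25→30: 5 bp
  30→40: 10 bp
  40→49: 9 bp
  49→55: 6 bp
  55→61: 6 bp
  61→70: 9 bp
  70→83: 13 bp
  83→89: 6 bp
  89→94: 5 bp
  94→102: 8 bp
  102→115: 13 bp
  115→123: 8 bp
  123→128: 5 bp
  128→135: 7 bp
  135→150: 15 bp
  150→152: 2 bp
  152→157: 5 bp
  157→168: 11 bp
  168→176: 8 bp
  176→178: 2 bp
  178→182: 4 bp
  182→192: 10 bp
  192→202: 10 bp
  202→206: 4 bp
  206→208: 2 bp
  208→3 (wrap): 210-208+3 = 5 bp

[2,2,2,4,4,4,5,5,5,5,5,6,6,6,7,8,8,8,8,9,9,10,10,10,10,11,13,13,15]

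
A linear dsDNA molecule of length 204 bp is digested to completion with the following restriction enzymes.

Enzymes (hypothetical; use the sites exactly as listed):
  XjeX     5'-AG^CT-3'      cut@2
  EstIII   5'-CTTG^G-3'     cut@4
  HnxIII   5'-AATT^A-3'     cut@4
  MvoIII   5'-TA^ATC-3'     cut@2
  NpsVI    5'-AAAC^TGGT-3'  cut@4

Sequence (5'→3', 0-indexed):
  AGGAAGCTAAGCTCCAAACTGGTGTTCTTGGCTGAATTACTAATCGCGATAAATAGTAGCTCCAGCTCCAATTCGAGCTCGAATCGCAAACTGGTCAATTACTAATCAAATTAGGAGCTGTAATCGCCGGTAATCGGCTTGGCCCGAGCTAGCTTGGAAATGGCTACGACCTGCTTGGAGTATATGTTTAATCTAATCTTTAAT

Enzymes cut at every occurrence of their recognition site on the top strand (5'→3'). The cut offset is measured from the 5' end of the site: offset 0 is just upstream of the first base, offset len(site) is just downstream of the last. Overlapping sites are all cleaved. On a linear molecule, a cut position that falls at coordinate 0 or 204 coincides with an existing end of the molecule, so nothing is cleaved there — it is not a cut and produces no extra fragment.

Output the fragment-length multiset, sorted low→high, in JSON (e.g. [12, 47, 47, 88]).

Per-enzyme occurrences:
  XjeX AGCT/2: at [4, 9, 57, 63, 75, 115, 146, 150] ⇒ [6, 11, 59, 65, 77, 117, 148, 152]
  EstIII CTTGG/4: at [26, 137, 152, 173] ⇒ [30, 141, 156, 177]
  HnxIII AATTA/4: at [34, 96, 108] ⇒ [38, 100, 112]
  MvoIII TAATC/2: at [40, 102, 120, 130, 188, 193] ⇒ [42, 104, 122, 132, 190, 195]
  NpsVI AAACTGGT/4: at [15, 87] ⇒ [19, 91]

Pooled cuts: [6, 11, 19, 30, 38, 42, 59, 65, 77, 91, 100, 104, 112, 117, 122, 132, 141, 148, 152, 156, 177, 190, 195]

Fragments:
  [0,6): 6 bp
  [6,11): 5 bp
  [11,19): 8 bp
  [19,30): 11 bp
  [30,38): 8 bp
  [38,42): 4 bp
  [42,59): 17 bp
  [59,65): 6 bp
  [65,77): 12 bp
  [77,91): 14 bp
  [91,100): 9 bp
  [100,104): 4 bp
  [104,112): 8 bp
  [112,117): 5 bp
  [117,122): 5 bp
  [122,132): 10 bp
  [132,141): 9 bp
  [141,148): 7 bp
  [148,152): 4 bp
  [152,156): 4 bp
  [156,177): 21 bp
  [177,190): 13 bp
  [190,195): 5 bp
  [195,204): 9 bp

[4,4,4,4,5,5,5,5,6,6,7,8,8,8,9,9,9,10,11,12,13,14,17,21]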